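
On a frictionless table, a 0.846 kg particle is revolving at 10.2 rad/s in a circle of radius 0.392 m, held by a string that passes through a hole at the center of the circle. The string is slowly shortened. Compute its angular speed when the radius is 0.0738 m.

ω₂ ≈ 288 rad/s

The constraining force is radial, so m r² ω about the center is conserved.
ω₂ = ω₁ (r₁/r₂)² = (10.2)(0.392/0.0738)² = 287.8 rad/s.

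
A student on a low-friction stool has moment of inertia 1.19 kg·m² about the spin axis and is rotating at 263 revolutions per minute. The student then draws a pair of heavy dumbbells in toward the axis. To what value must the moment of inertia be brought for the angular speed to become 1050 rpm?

I₂ ≈ 0.298 kg·m²

Angular momentum about the spin axis is conserved since the torque about it is zero.
I₂ = I₁ω₁ / ω₂ = (1.19)(263) / (1050) = 0.2981 kg·m².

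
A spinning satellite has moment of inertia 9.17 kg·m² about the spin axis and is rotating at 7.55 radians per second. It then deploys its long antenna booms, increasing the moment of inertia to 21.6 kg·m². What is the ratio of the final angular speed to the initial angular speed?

ω₂/ω₁ ≈ 0.425

No external torque acts about the spin axis, so angular momentum is conserved.
ω₂/ω₁ = I₁/I₂ = 9.170 / 21.60 = 0.4245.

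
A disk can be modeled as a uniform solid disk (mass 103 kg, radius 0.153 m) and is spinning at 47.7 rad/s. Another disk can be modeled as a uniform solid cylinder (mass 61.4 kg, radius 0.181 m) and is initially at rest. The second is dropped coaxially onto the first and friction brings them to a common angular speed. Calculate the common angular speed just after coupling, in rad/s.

|ω_f| ≈ 26.0 rad/s

No external torque acts about the common axis, so total angular momentum is conserved.
Moments of inertia: I_A = ½(103)(0.153)² = 1.206 kg·m²; I_B = ½(61.4)(0.181)² = 1.006 kg·m².
Taking A's sense as positive: L = (1.206)(47.7) = 57.51 kg·m²·rad/s.
Combined I = 1.206 + 1.006 = 2.211 kg·m².
ω_f = L / I = 57.51 / 2.211 = 26.00 rad/s.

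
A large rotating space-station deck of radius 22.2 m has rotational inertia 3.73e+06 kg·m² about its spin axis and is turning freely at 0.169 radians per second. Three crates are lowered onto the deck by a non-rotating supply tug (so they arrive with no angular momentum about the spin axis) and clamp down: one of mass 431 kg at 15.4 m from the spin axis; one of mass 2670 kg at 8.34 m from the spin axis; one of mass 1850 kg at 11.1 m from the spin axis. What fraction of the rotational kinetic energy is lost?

fraction ≈ 0.121

The added mass arrives with no angular momentum about the spin axis, and any external torque about the spin axis is negligible, so the system's angular momentum is conserved.
Added inertia Σmr² = (431)(15.4)² + (2670)(8.34)² + (1850)(11.1)² = 5.159e+05 kg·m²; I_f = 3.730e+06 + 5.159e+05 = 4.246e+06 kg·m².
ω_f = I_p ω_i / I_f = (3.730e+06)(0.169) / 4.246e+06 = 0.1485 rad/s.
KE_i = ½(3.730e+06)(0.1690 rad/s)² = 53270 J; KE_f = ½(4.246e+06)(0.1485)² = 46790 J.
Fraction lost = 0.1215.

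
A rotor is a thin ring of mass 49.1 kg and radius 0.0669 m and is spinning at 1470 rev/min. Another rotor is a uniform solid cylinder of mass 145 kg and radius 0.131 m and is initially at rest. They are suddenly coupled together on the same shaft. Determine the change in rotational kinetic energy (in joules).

No external torque acts about the common axis, so total angular momentum is conserved.
Moments of inertia: I_A = (49.1)(0.0669)² = 0.2198 kg·m²; I_B = ½(145)(0.131)² = 1.244 kg·m².
Taking A's sense as positive: L = (0.2198)(1470) = 323.0 kg·m²·rpm.
Combined I = 0.2198 + 1.244 = 1.464 kg·m².
ω_f = L / I = 323.0 / 1.464 = 220.7 rpm.
KE_i = ½ΣIω² = 2604 J; KE_f = ½(1.464)(23.11)² = 390.9 J.

ΔKE ≈ -2210 J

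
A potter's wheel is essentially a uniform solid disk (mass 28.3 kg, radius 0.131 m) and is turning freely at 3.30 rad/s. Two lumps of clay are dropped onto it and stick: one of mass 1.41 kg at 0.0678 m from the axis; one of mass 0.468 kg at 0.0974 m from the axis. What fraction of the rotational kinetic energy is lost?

fraction ≈ 0.0430

The added mass arrives with no angular momentum about the axis, and any external torque about the axis is negligible, so the system's angular momentum is conserved.
I_p = ½(28.3)(0.131)² = 0.2428 kg·m².
Added inertia Σmr² = (1.41)(0.0678)² + (0.468)(0.0974)² = 0.01092 kg·m²; I_f = 0.2428 + 0.01092 = 0.2537 kg·m².
ω_f = I_p ω_i / I_f = (0.2428)(3.30) / 0.2537 = 3.158 rad/s.
KE_i = ½(0.2428)(3.300 rad/s)² = 1.322 J; KE_f = ½(0.2537)(3.158)² = 1.265 J.
Fraction lost = 0.04304.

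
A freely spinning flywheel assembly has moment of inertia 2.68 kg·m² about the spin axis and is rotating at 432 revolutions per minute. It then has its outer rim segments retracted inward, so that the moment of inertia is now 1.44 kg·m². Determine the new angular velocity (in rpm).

No external torque acts about the spin axis, so angular momentum is conserved.
ω₂ = I₁ω₁ / I₂ = (2.680)(432 rpm) / (1.440) = 804.0 rpm.

ω₂ ≈ 804 rpm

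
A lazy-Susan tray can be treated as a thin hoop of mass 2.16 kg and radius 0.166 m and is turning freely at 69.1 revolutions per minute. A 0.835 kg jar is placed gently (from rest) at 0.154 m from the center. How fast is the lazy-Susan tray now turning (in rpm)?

The added mass arrives with no angular momentum about the center, and any external torque about the center is negligible, so the system's angular momentum is conserved.
I_p = (2.16)(0.166)² = 0.05952 kg·m².
Added inertia Σmr² = (0.835)(0.154)² = 0.01980 kg·m²; I_f = 0.05952 + 0.01980 = 0.07932 kg·m².
ω_f = I_p ω_i / I_f = (0.05952)(69.1) / 0.07932 = 51.85 rpm.

ω_f ≈ 51.8 rpm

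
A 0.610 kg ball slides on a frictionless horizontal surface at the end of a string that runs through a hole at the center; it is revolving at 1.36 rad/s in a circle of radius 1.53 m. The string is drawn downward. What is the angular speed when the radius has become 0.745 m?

The constraining force is radial, so m r² ω about the center is conserved.
ω₂ = ω₁ (r₁/r₂)² = (1.36)(1.53/0.745)² = 5.736 rad/s.

ω₂ ≈ 5.74 rad/s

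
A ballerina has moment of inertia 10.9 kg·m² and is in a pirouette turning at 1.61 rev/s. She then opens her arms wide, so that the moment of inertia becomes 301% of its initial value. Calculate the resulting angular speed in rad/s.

No external torque acts about the spin axis, so angular momentum is conserved.
I₂ = 3.01 × 10.9 = 32.81 kg·m².
ω₂ = I₁ω₁ / I₂ = (10.90)(1.61 rev/s) / (32.81) = 0.5349 rev/s = 3.361 rad/s.

ω₂ ≈ 3.36 rad/s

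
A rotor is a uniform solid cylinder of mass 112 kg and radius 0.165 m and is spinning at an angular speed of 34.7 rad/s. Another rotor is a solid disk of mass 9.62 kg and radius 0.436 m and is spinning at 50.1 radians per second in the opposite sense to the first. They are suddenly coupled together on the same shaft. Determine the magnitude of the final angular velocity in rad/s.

|ω_f| ≈ 2.91 rad/s

The coupling torques are internal; angular momentum about the shared axis is conserved.
Moments of inertia: I_A = ½(112)(0.165)² = 1.525 kg·m²; I_B = ½(9.62)(0.436)² = 0.9144 kg·m².
Taking A's sense as positive: L = (1.525)(34.7) − (0.9144)(50.1) = 7.094 kg·m²·rad/s.
Combined I = 1.525 + 0.9144 = 2.439 kg·m².
ω_f = L / I = 7.094 / 2.439 = 2.909 rad/s.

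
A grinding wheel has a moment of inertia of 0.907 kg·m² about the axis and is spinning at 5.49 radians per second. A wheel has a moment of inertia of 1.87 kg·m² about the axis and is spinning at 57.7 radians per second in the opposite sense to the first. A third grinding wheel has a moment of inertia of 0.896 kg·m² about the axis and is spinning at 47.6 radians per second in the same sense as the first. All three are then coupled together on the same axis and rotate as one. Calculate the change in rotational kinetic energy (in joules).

ΔKE ≈ -3650 J

The coupling torques are internal; angular momentum about the shared axis is conserved.
Taking A's sense as positive: L = (0.9070)(5.49) − (1.870)(57.7) + (0.8960)(47.6) = -60.27 kg·m²·rad/s.
Combined I = 0.9070 + 1.870 + 0.8960 = 3.673 kg·m².
ω_f = L / I = -60.27 / 3.673 = -16.41 rad/s.
KE_i = ½ΣIω² = 4142 J; KE_f = ½(3.673)(16.41)² = 494.5 J.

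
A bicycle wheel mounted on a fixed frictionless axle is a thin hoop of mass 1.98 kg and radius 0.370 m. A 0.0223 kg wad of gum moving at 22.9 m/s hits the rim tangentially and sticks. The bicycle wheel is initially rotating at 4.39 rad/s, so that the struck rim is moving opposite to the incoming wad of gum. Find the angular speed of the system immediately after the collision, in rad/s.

About the axle the impulsive forces during the collision are internal, so angular momentum about that axis is conserved.
I_p = (1.98)(0.370)² = 0.2711 kg·m². Taking the sense of the wad of gum's angular momentum as positive, L_{wad} = m v R = (0.0223)(22.9)(0.370) = 0.1889 kg·m²/s.
L_i = −I_p ω_p + m v R = −(0.2711)(4.39) + 0.1889 = -1.001 kg·m²/s.
After sticking, I_f = I_p + m R² = 0.2711 + (0.0223)(0.370)² = 0.2741 kg·m².
ω_f = L_i / I_f = -1.001 / 0.2741 = -3.652 rad/s.

|ω_f| ≈ 3.65 rad/s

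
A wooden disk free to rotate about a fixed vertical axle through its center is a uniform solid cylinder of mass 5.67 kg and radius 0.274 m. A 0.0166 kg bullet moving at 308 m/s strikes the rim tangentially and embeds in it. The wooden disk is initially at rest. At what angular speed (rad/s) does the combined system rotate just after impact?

|ω_f| ≈ 6.54 rad/s

The axle reaction passes through the axle and exerts no torque about it; angular momentum about the axle is conserved through the impact.
I_p = ½(5.67)(0.274)² = 0.2128 kg·m². Taking the sense of the bullet's angular momentum as positive, L_{bullet} = m v R = (0.0166)(308)(0.274) = 1.401 kg·m²/s.
L_i = 0 + 1.401 = 1.401 kg·m²/s.
After sticking, I_f = I_p + m R² = 0.2128 + (0.0166)(0.274)² = 0.2141 kg·m².
ω_f = L_i / I_f = 1.401 / 0.2141 = 6.544 rad/s.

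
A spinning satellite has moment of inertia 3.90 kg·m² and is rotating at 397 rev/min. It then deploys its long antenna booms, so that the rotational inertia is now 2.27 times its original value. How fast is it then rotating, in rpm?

With no external torque about the axis, L is conserved: I₁ω₁ = I₂ω₂.
I₂ = 2.27 × 3.90 = 8.853 kg·m².
ω₂ = I₁ω₁ / I₂ = (3.900)(397 rpm) / (8.853) = 174.9 rpm.

ω₂ ≈ 175 rpm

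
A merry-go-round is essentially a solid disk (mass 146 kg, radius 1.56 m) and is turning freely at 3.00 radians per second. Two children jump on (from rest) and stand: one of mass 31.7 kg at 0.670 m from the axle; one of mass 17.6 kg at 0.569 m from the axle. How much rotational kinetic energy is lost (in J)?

energy lost ≈ 80.6 J

The added mass arrives with no angular momentum about the axle, and any external torque about the axle is negligible, so the system's angular momentum is conserved.
I_p = ½(146)(1.56)² = 177.7 kg·m².
Added inertia Σmr² = (31.7)(0.670)² + (17.6)(0.569)² = 19.93 kg·m²; I_f = 177.7 + 19.93 = 197.6 kg·m².
ω_f = I_p ω_i / I_f = (177.7)(3.00) / 197.6 = 2.697 rad/s.
KE_i = ½(177.7)(3.000 rad/s)² = 799.4 J; KE_f = ½(197.6)(2.697)² = 718.8 J.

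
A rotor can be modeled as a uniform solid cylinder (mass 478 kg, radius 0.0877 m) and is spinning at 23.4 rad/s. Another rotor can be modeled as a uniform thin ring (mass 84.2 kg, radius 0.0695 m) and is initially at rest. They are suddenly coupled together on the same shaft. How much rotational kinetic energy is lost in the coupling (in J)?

ΔKE lost ≈ 91.2 J

The coupling torques are internal; angular momentum about the shared axis is conserved.
Moments of inertia: I_A = ½(478)(0.0877)² = 1.838 kg·m²; I_B = (84.2)(0.0695)² = 0.4067 kg·m².
Taking A's sense as positive: L = (1.838)(23.4) = 43.01 kg·m²·rad/s.
Combined I = 1.838 + 0.4067 = 2.245 kg·m².
ω_f = L / I = 43.01 / 2.245 = 19.16 rad/s.
KE_i = ½ΣIω² = 503.3 J; KE_f = ½(2.245)(19.16)² = 412.1 J.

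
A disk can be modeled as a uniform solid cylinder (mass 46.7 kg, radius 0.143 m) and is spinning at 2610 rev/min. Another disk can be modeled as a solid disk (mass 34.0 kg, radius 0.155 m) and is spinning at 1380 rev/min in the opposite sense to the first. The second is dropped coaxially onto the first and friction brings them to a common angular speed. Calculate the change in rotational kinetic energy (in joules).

ΔKE ≈ -19200 J

No external torque acts about the common axis, so total angular momentum is conserved.
Moments of inertia: I_A = ½(46.7)(0.143)² = 0.4775 kg·m²; I_B = ½(34.0)(0.155)² = 0.4084 kg·m².
Taking A's sense as positive: L = (0.4775)(2610) − (0.4084)(1380) = 682.6 kg·m²·rpm.
Combined I = 0.4775 + 0.4084 = 0.8859 kg·m².
ω_f = L / I = 682.6 / 0.8859 = 770.5 rpm.
KE_i = ½ΣIω² = 22100 J; KE_f = ½(0.8859)(80.69)² = 2884 J.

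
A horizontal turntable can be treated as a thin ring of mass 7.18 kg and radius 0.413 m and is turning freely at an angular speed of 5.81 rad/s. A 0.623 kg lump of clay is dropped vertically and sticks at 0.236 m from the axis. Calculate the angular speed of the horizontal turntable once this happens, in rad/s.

No external torque acts about the axis; L_before = L_after.
I_p = (7.18)(0.413)² = 1.225 kg·m².
Added inertia Σmr² = (0.623)(0.236)² = 0.03470 kg·m²; I_f = 1.225 + 0.03470 = 1.259 kg·m².
ω_f = I_p ω_i / I_f = (1.225)(5.81) / 1.259 = 5.650 rad/s.

ω_f ≈ 5.65 rad/s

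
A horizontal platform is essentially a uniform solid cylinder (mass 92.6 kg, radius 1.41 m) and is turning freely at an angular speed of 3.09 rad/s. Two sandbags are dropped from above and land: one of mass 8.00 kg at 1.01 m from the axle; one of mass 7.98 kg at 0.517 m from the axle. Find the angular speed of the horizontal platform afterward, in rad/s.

ω_f ≈ 2.78 rad/s

The added mass arrives with no angular momentum about the axle, and any external torque about the axle is negligible, so the system's angular momentum is conserved.
I_p = ½(92.6)(1.41)² = 92.05 kg·m².
Added inertia Σmr² = (8.00)(1.01)² + (7.98)(0.517)² = 10.29 kg·m²; I_f = 92.05 + 10.29 = 102.3 kg·m².
ω_f = I_p ω_i / I_f = (92.05)(3.09) / 102.3 = 2.779 rad/s.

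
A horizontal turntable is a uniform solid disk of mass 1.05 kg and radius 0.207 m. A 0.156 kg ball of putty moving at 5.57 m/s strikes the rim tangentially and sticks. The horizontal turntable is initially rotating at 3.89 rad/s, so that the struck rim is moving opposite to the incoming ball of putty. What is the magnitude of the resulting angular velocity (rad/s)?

The axle reaction passes through the axle and exerts no torque about it; angular momentum about the axle is conserved through the impact.
I_p = ½(1.05)(0.207)² = 0.02250 kg·m². Taking the sense of the ball of putty's angular momentum as positive, L_{ball} = m v R = (0.156)(5.57)(0.207) = 0.1799 kg·m²/s.
L_i = −I_p ω_p + m v R = −(0.02250)(3.89) + 0.1799 = 0.09236 kg·m²/s.
After sticking, I_f = I_p + m R² = 0.02250 + (0.156)(0.207)² = 0.02918 kg·m².
ω_f = L_i / I_f = 0.09236 / 0.02918 = 3.165 rad/s.

|ω_f| ≈ 3.17 rad/s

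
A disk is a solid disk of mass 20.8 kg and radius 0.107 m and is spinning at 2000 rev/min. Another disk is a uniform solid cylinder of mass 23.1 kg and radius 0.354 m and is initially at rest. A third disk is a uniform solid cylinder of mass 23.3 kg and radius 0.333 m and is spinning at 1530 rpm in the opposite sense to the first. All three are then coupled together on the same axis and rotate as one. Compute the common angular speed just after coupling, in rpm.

|ω_f| ≈ 608 rpm

No external torque acts about the common axis, so total angular momentum is conserved.
Moments of inertia: I_A = ½(20.8)(0.107)² = 0.1191 kg·m²; I_B = ½(23.1)(0.354)² = 1.447 kg·m²; I_C = ½(23.3)(0.333)² = 1.292 kg·m².
Taking A's sense as positive: L = (0.1191)(2000) − (1.292)(1530) = -1738 kg·m²·rpm.
Combined I = 0.1191 + 1.447 + 1.292 = 2.858 kg·m².
ω_f = L / I = -1738 / 2.858 = -608.2 rpm.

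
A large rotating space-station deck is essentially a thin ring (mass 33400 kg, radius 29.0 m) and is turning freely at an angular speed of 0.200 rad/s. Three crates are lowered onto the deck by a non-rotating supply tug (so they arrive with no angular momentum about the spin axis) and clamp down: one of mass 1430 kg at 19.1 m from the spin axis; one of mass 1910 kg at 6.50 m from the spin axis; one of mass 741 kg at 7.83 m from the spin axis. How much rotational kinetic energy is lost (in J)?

No external torque acts about the spin axis; L_before = L_after.
I_p = (33400)(29.0)² = 2.809e+07 kg·m².
Added inertia Σmr² = (1430)(19.1)² + (1910)(6.50)² + (741)(7.83)² = 6.478e+05 kg·m²; I_f = 2.809e+07 + 6.478e+05 = 2.874e+07 kg·m².
ω_f = I_p ω_i / I_f = (2.809e+07)(0.200) / 2.874e+07 = 0.1955 rad/s.
KE_i = ½(2.809e+07)(0.2000 rad/s)² = 5.618e+05 J; KE_f = ½(2.874e+07)(0.1955)² = 5.491e+05 J.

energy lost ≈ 12700 J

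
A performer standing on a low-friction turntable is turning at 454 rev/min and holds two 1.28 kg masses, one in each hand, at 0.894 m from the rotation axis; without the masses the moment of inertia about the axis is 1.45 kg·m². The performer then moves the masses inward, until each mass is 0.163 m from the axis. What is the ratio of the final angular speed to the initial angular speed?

Angular momentum about the spin axis is conserved since the torque about it is zero.
I₁ = 1.45 + 2(1.28)(0.894)² = 3.496 kg·m²; I₂ = 1.45 + 2(1.28)(0.163)² = 1.518 kg·m².
ω₂/ω₁ = I₁/I₂ = 3.496 / 1.518 = 2.303.

ω₂/ω₁ ≈ 2.30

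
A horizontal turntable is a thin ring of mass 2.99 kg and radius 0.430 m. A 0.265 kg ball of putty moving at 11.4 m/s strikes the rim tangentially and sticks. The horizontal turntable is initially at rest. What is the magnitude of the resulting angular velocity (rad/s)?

|ω_f| ≈ 2.16 rad/s

The axle reaction passes through the axle and exerts no torque about it; angular momentum about the axle is conserved through the impact.
I_p = (2.99)(0.430)² = 0.5529 kg·m². Taking the sense of the ball of putty's angular momentum as positive, L_{ball} = m v R = (0.265)(11.4)(0.430) = 1.299 kg·m²/s.
L_i = 0 + 1.299 = 1.299 kg·m²/s.
After sticking, I_f = I_p + m R² = 0.5529 + (0.265)(0.430)² = 0.6018 kg·m².
ω_f = L_i / I_f = 1.299 / 0.6018 = 2.158 rad/s.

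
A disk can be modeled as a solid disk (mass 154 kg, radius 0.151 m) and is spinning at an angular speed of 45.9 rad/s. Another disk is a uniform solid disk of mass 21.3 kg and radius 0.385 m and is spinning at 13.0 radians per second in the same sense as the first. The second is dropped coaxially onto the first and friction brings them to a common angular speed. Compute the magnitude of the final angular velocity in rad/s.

The coupling torques are internal; angular momentum about the shared axis is conserved.
Moments of inertia: I_A = ½(154)(0.151)² = 1.756 kg·m²; I_B = ½(21.3)(0.385)² = 1.579 kg·m².
Taking A's sense as positive: L = (1.756)(45.9) + (1.579)(13.0) = 101.1 kg·m²·rad/s.
Combined I = 1.756 + 1.579 = 3.334 kg·m².
ω_f = L / I = 101.1 / 3.334 = 30.32 rad/s.

|ω_f| ≈ 30.3 rad/s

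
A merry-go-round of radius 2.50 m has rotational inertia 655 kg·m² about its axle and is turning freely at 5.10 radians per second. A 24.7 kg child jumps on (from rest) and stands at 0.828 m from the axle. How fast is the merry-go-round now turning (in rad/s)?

ω_f ≈ 4.97 rad/s

The added mass arrives with no angular momentum about the axle, and any external torque about the axle is negligible, so the system's angular momentum is conserved.
Added inertia Σmr² = (24.7)(0.828)² = 16.93 kg·m²; I_f = 655.0 + 16.93 = 671.9 kg·m².
ω_f = I_p ω_i / I_f = (655.0)(5.10) / 671.9 = 4.971 rad/s.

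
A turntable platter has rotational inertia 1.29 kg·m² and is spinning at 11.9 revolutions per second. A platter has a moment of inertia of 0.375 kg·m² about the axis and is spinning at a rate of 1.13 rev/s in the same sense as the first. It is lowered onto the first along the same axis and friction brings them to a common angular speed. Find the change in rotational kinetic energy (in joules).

ΔKE ≈ -665 J

The coupling torques are internal; angular momentum about the shared axis is conserved.
Taking A's sense as positive: L = (1.290)(11.9) + (0.3750)(1.13) = 15.77 kg·m²·rev/s.
Combined I = 1.290 + 0.3750 = 1.665 kg·m².
ω_f = L / I = 15.77 / 1.665 = 9.474 rev/s.
KE_i = ½ΣIω² = 3615 J; KE_f = ½(1.665)(59.53)² = 2950 J.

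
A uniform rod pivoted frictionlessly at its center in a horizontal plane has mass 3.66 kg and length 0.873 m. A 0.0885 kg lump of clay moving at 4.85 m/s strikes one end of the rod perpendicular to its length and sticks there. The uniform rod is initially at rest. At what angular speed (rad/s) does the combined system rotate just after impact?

About the pivot the impulsive forces during the collision are internal, so angular momentum about that axis is conserved.
I_p = (1/12)(3.66)(0.873)² = 0.2324 kg·m². Taking the sense of the lump of clay's angular momentum as positive, L_{lump} = m v R = (0.0885)(4.85)(0.873/2) = 0.1874 kg·m²/s.
L_i = 0 + 0.1874 = 0.1874 kg·m²/s.
After sticking, I_f = I_p + m R² = 0.2324 + (0.0885)(0.873/2)² = 0.2493 kg·m².
ω_f = L_i / I_f = 0.1874 / 0.2493 = 0.7515 rad/s.

|ω_f| ≈ 0.751 rad/s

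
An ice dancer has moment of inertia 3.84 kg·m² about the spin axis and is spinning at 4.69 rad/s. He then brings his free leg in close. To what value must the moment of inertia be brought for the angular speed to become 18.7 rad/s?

I₂ ≈ 0.963 kg·m²

Angular momentum about the spin axis is conserved since the torque about it is zero.
I₂ = I₁ω₁ / ω₂ = (3.84)(4.69) / (18.7) = 0.9631 kg·m².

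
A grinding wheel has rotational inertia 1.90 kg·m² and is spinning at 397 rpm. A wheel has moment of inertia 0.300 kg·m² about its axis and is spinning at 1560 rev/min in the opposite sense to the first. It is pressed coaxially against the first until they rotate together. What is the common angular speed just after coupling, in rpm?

The coupling torques are internal; angular momentum about the shared axis is conserved.
Taking A's sense as positive: L = (1.900)(397) − (0.3000)(1560) = 286.3 kg·m²·rpm.
Combined I = 1.900 + 0.3000 = 2.200 kg·m².
ω_f = L / I = 286.3 / 2.200 = 130.1 rpm.

|ω_f| ≈ 130 rpm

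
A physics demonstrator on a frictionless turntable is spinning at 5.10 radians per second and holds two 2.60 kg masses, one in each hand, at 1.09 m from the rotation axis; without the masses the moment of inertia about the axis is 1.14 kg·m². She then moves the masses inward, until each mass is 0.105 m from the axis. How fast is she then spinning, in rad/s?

ω₂ ≈ 31.2 rad/s

With no external torque about the axis, L is conserved: I₁ω₁ = I₂ω₂.
I₁ = 1.14 + 2(2.60)(1.09)² = 7.318 kg·m²; I₂ = 1.14 + 2(2.60)(0.105)² = 1.197 kg·m².
ω₂ = I₁ω₁ / I₂ = (7.318)(5.10 rad/s) / (1.197) = 31.17 rad/s.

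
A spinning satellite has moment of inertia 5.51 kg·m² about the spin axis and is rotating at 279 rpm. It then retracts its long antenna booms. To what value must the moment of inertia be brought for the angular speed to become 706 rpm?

I₂ ≈ 2.18 kg·m²

With no external torque about the axis, L is conserved: I₁ω₁ = I₂ω₂.
I₂ = I₁ω₁ / ω₂ = (5.51)(279) / (706) = 2.177 kg·m².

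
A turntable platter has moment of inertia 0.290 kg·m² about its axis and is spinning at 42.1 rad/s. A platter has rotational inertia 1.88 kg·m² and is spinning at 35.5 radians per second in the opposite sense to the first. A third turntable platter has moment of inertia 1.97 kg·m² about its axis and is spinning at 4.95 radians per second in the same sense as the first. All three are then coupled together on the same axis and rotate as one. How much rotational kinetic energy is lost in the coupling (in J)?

ΔKE lost ≈ 1220 J

No external torque acts about the common axis, so total angular momentum is conserved.
Taking A's sense as positive: L = (0.2900)(42.1) − (1.880)(35.5) + (1.970)(4.95) = -44.78 kg·m²·rad/s.
Combined I = 0.2900 + 1.880 + 1.970 = 4.140 kg·m².
ω_f = L / I = -44.78 / 4.140 = -10.82 rad/s.
KE_i = ½ΣIω² = 1466 J; KE_f = ½(4.140)(10.82)² = 242.2 J.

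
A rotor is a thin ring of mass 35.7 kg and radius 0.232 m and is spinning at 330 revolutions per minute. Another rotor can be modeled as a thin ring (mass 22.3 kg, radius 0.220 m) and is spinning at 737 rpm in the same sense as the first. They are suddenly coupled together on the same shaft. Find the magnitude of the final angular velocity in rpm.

|ω_f| ≈ 476 rpm

No external torque acts about the common axis, so total angular momentum is conserved.
Moments of inertia: I_A = (35.7)(0.232)² = 1.922 kg·m²; I_B = (22.3)(0.220)² = 1.079 kg·m².
Taking A's sense as positive: L = (1.922)(330) + (1.079)(737) = 1430 kg·m²·rpm.
Combined I = 1.922 + 1.079 = 3.001 kg·m².
ω_f = L / I = 1430 / 3.001 = 476.4 rpm.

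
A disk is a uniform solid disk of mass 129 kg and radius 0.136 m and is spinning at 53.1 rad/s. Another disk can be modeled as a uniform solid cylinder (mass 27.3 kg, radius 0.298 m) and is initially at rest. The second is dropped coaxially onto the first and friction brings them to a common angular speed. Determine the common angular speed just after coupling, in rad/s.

The coupling torques are internal; angular momentum about the shared axis is conserved.
Moments of inertia: I_A = ½(129)(0.136)² = 1.193 kg·m²; I_B = ½(27.3)(0.298)² = 1.212 kg·m².
Taking A's sense as positive: L = (1.193)(53.1) = 63.35 kg·m²·rad/s.
Combined I = 1.193 + 1.212 = 2.405 kg·m².
ω_f = L / I = 63.35 / 2.405 = 26.34 rad/s.

|ω_f| ≈ 26.3 rad/s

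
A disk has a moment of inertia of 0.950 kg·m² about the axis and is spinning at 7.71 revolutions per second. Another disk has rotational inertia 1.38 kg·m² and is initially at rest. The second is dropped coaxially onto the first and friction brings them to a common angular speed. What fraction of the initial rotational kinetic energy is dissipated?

fraction ≈ 0.592

The coupling torques are internal; angular momentum about the shared axis is conserved.
Taking A's sense as positive: L = (0.9500)(7.71) = 7.324 kg·m²·rev/s.
Combined I = 0.9500 + 1.380 = 2.330 kg·m².
ω_f = L / I = 7.324 / 2.330 = 3.144 rev/s.
KE_i = ½ΣIω² = 1115 J; KE_f = ½(2.330)(19.75)² = 454.5 J.
Fraction dissipated = (KE_i − KE_f)/KE_i = 0.5923.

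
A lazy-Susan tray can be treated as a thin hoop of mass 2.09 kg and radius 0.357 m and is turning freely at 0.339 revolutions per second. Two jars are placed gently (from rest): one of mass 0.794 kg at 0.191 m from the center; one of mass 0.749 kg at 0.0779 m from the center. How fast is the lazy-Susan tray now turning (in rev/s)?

ω_f ≈ 0.301 rev/s

The added mass arrives with no angular momentum about the center, and any external torque about the center is negligible, so the system's angular momentum is conserved.
I_p = (2.09)(0.357)² = 0.2664 kg·m².
Added inertia Σmr² = (0.794)(0.191)² + (0.749)(0.0779)² = 0.03351 kg·m²; I_f = 0.2664 + 0.03351 = 0.2999 kg·m².
ω_f = I_p ω_i / I_f = (0.2664)(0.339) / 0.2999 = 0.3011 rev/s.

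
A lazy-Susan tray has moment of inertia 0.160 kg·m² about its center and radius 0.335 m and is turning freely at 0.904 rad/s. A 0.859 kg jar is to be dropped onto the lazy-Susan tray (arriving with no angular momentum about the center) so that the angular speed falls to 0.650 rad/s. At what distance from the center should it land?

r ≈ 0.270 m

No external torque acts about the center; L_before = L_after.
I_p ω_i = (I_p + m r²) ω_f ⇒ m r² = I_p(ω_i/ω_f − 1) = 0.1600(0.904/0.650 − 1) = 0.06252 kg·m².
r = √(0.06252/0.859) = 0.2698 m.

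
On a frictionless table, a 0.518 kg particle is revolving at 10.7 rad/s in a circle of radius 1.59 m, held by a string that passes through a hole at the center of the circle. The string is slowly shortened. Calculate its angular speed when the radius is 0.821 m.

The constraining force is radial, so m r² ω about the center is conserved.
ω₂ = ω₁ (r₁/r₂)² = (10.7)(1.59/0.821)² = 40.13 rad/s.

ω₂ ≈ 40.1 rad/s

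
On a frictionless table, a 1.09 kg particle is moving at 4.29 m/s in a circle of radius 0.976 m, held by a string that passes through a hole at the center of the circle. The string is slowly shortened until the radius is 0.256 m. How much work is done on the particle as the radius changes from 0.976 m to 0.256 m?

W ≈ 136 J

The only horizontal force on the mass is along the cord (radial), so it exerts no torque about the hole and angular momentum m v r is conserved.
v₂ = v₁ r₁ / r₂ = (4.29)(0.976) / (0.256) = 16.36 m/s.
W = ΔKE = ½m(v₂² − v₁²) = 135.8 J.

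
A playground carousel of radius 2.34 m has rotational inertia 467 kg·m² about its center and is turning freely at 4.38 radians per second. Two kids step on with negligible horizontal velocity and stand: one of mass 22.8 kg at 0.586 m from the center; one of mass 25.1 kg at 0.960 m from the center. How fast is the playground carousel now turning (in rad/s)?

ω_f ≈ 4.11 rad/s

No external torque acts about the center; L_before = L_after.
Added inertia Σmr² = (22.8)(0.586)² + (25.1)(0.960)² = 30.96 kg·m²; I_f = 467.0 + 30.96 = 498.0 kg·m².
ω_f = I_p ω_i / I_f = (467.0)(4.38) / 498.0 = 4.108 rad/s.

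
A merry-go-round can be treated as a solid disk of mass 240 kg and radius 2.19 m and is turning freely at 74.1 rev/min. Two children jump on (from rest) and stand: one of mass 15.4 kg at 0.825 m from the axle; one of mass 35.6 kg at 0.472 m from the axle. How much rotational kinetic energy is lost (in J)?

No external torque acts about the axle; L_before = L_after.
I_p = ½(240)(2.19)² = 575.5 kg·m².
Added inertia Σmr² = (15.4)(0.825)² + (35.6)(0.472)² = 18.41 kg·m²; I_f = 575.5 + 18.41 = 593.9 kg·m².
ω_f = I_p ω_i / I_f = (575.5)(74.1) / 593.9 = 71.80 rpm.
KE_i = ½(575.5)(7.760 rad/s)² = 17330 J; KE_f = ½(593.9)(7.519)² = 16790 J.

energy lost ≈ 537 J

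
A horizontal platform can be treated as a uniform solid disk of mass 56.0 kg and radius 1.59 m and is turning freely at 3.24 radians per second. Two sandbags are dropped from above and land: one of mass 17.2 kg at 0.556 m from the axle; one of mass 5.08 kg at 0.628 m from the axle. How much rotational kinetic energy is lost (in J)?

energy lost ≈ 34.8 J

The added mass arrives with no angular momentum about the axle, and any external torque about the axle is negligible, so the system's angular momentum is conserved.
I_p = ½(56.0)(1.59)² = 70.79 kg·m².
Added inertia Σmr² = (17.2)(0.556)² + (5.08)(0.628)² = 7.321 kg·m²; I_f = 70.79 + 7.321 = 78.11 kg·m².
ω_f = I_p ω_i / I_f = (70.79)(3.24) / 78.11 = 2.936 rad/s.
KE_i = ½(70.79)(3.240 rad/s)² = 371.5 J; KE_f = ½(78.11)(2.936)² = 336.7 J.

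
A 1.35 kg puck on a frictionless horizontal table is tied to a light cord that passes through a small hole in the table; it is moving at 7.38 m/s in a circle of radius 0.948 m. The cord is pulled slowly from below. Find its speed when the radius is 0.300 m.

v₂ ≈ 23.3 m/s

The only horizontal force on the mass is along the cord (radial), so it exerts no torque about the hole and angular momentum m v r is conserved.
v₂ = v₁ r₁ / r₂ = (7.38)(0.948) / (0.300) = 23.32 m/s.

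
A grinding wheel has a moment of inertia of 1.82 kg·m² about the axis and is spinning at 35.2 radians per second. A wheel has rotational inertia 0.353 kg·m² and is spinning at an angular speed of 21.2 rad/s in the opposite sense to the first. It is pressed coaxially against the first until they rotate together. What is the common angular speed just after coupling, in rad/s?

The coupling torques are internal; angular momentum about the shared axis is conserved.
Taking A's sense as positive: L = (1.820)(35.2) − (0.3530)(21.2) = 56.58 kg·m²·rad/s.
Combined I = 1.820 + 0.3530 = 2.173 kg·m².
ω_f = L / I = 56.58 / 2.173 = 26.04 rad/s.

|ω_f| ≈ 26.0 rad/s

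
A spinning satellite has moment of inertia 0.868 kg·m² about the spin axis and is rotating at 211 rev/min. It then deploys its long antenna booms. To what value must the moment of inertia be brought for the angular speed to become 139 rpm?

Angular momentum about the spin axis is conserved since the torque about it is zero.
I₂ = I₁ω₁ / ω₂ = (0.868)(211) / (139) = 1.318 kg·m².

I₂ ≈ 1.32 kg·m²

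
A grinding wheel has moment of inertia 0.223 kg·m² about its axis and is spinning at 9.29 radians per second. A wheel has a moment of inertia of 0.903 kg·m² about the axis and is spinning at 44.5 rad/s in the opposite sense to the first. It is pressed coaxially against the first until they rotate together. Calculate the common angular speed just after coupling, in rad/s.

|ω_f| ≈ 33.8 rad/s

No external torque acts about the common axis, so total angular momentum is conserved.
Taking A's sense as positive: L = (0.2230)(9.29) − (0.9030)(44.5) = -38.11 kg·m²·rad/s.
Combined I = 0.2230 + 0.9030 = 1.126 kg·m².
ω_f = L / I = -38.11 / 1.126 = -33.85 rad/s.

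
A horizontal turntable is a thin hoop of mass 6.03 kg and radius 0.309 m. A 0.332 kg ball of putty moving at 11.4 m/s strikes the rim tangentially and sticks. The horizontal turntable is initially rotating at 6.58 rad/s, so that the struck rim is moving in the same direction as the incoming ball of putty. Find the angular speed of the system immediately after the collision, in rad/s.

About the axle the impulsive forces during the collision are internal, so angular momentum about that axis is conserved.
I_p = (6.03)(0.309)² = 0.5758 kg·m². Taking the sense of the ball of putty's angular momentum as positive, L_{ball} = m v R = (0.332)(11.4)(0.309) = 1.170 kg·m²/s.
L_i = +I_p ω_p + m v R = +(0.5758)(6.58) + 1.170 = 4.958 kg·m²/s.
After sticking, I_f = I_p + m R² = 0.5758 + (0.332)(0.309)² = 0.6075 kg·m².
ω_f = L_i / I_f = 4.958 / 0.6075 = 8.162 rad/s.

|ω_f| ≈ 8.16 rad/s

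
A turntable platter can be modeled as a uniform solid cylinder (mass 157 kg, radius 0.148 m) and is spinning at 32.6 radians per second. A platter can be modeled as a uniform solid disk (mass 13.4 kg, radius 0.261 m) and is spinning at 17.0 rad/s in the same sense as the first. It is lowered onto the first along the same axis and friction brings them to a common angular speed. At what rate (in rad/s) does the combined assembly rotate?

The coupling torques are internal; angular momentum about the shared axis is conserved.
Moments of inertia: I_A = ½(157)(0.148)² = 1.719 kg·m²; I_B = ½(13.4)(0.261)² = 0.4564 kg·m².
Taking A's sense as positive: L = (1.719)(32.6) + (0.4564)(17.0) = 63.81 kg·m²·rad/s.
Combined I = 1.719 + 0.4564 = 2.176 kg·m².
ω_f = L / I = 63.81 / 2.176 = 29.33 rad/s.

|ω_f| ≈ 29.3 rad/s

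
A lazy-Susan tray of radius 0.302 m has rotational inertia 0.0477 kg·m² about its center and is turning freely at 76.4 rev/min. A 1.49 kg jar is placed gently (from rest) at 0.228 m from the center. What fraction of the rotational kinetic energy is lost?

The added mass arrives with no angular momentum about the center, and any external torque about the center is negligible, so the system's angular momentum is conserved.
Added inertia Σmr² = (1.49)(0.228)² = 0.07746 kg·m²; I_f = 0.04770 + 0.07746 = 0.1252 kg·m².
ω_f = I_p ω_i / I_f = (0.04770)(76.4) / 0.1252 = 29.12 rpm.
KE_i = ½(0.04770)(8.001 rad/s)² = 1.527 J; KE_f = ½(0.1252)(3.049)² = 0.5818 J.
Fraction lost = 0.6189.

fraction ≈ 0.619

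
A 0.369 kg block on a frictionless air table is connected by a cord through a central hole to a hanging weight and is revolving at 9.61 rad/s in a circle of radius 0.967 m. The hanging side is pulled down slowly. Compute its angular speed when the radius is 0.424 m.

No torque about the axis ⇒ m r₁² ω₁ = m r₂² ω₂.
ω₂ = ω₁ (r₁/r₂)² = (9.61)(0.967/0.424)² = 49.99 rad/s.

ω₂ ≈ 50.0 rad/s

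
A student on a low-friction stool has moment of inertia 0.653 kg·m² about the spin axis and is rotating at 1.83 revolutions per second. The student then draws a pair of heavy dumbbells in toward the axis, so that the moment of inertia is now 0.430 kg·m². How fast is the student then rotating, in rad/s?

ω₂ ≈ 17.5 rad/s

With no external torque about the axis, L is conserved: I₁ω₁ = I₂ω₂.
ω₂ = I₁ω₁ / I₂ = (0.6530)(1.83 rev/s) / (0.4300) = 2.779 rev/s = 17.46 rad/s.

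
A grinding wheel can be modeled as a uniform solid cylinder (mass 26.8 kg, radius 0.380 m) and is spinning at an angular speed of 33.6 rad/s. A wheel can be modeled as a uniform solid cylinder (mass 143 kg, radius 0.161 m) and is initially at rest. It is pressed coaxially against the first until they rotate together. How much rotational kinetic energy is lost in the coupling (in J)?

The coupling torques are internal; angular momentum about the shared axis is conserved.
Moments of inertia: I_A = ½(26.8)(0.380)² = 1.935 kg·m²; I_B = ½(143)(0.161)² = 1.853 kg·m².
Taking A's sense as positive: L = (1.935)(33.6) = 65.01 kg·m²·rad/s.
Combined I = 1.935 + 1.853 = 3.788 kg·m².
ω_f = L / I = 65.01 / 3.788 = 17.16 rad/s.
KE_i = ½ΣIω² = 1092 J; KE_f = ½(3.788)(17.16)² = 557.9 J.

ΔKE lost ≈ 534 J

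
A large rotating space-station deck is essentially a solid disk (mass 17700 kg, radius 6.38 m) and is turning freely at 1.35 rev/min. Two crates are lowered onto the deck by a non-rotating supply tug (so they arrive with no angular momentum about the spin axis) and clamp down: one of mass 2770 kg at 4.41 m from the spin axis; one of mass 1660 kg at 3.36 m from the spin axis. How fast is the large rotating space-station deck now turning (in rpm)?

The added mass arrives with no angular momentum about the spin axis, and any external torque about the spin axis is negligible, so the system's angular momentum is conserved.
I_p = ½(17700)(6.38)² = 3.602e+05 kg·m².
Added inertia Σmr² = (2770)(4.41)² + (1660)(3.36)² = 72610 kg·m²; I_f = 3.602e+05 + 72610 = 4.328e+05 kg·m².
ω_f = I_p ω_i / I_f = (3.602e+05)(1.35) / 4.328e+05 = 1.124 rpm.

ω_f ≈ 1.12 rpm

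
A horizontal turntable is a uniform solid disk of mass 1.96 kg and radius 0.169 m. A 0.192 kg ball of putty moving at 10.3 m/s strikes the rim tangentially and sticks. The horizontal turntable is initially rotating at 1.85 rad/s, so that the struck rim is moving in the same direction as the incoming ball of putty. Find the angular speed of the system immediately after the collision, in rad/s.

|ω_f| ≈ 11.5 rad/s

The axle reaction passes through the axle and exerts no torque about it; angular momentum about the axle is conserved through the impact.
I_p = ½(1.96)(0.169)² = 0.02799 kg·m². Taking the sense of the ball of putty's angular momentum as positive, L_{ball} = m v R = (0.192)(10.3)(0.169) = 0.3342 kg·m²/s.
L_i = +I_p ω_p + m v R = +(0.02799)(1.85) + 0.3342 = 0.3860 kg·m²/s.
After sticking, I_f = I_p + m R² = 0.02799 + (0.192)(0.169)² = 0.03347 kg·m².
ω_f = L_i / I_f = 0.3860 / 0.03347 = 11.53 rad/s.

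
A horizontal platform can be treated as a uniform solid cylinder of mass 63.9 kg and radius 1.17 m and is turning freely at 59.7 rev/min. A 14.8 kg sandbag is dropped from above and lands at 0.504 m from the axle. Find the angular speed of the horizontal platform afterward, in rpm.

The added mass arrives with no angular momentum about the axle, and any external torque about the axle is negligible, so the system's angular momentum is conserved.
I_p = ½(63.9)(1.17)² = 43.74 kg·m².
Added inertia Σmr² = (14.8)(0.504)² = 3.759 kg·m²; I_f = 43.74 + 3.759 = 47.50 kg·m².
ω_f = I_p ω_i / I_f = (43.74)(59.7) / 47.50 = 54.97 rpm.

ω_f ≈ 55.0 rpm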